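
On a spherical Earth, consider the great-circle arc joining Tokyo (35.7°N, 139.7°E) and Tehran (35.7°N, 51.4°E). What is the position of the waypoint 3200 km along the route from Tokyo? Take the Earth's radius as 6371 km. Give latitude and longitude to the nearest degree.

Write both endpoints as unit vectors p₁, p₂ with components (cos φ cos λ, cos φ sin λ, sin φ).
The central angle between the endpoints is δ = arccos(p₁·p₂) ≈ 1.202 rad (68.9°). The total great-circle distance is δ·R ≈ 1.202 × 6371 ≈ 7661 km, so the target fraction is f = 3200/7661 ≈ 0.418.
Interpolate at f ≈ 0.418 with slerp weights a = sin((1−f)δ)/sin δ ≈ 0.691, b = sin(fδ)/sin δ ≈ 0.516.
p = a·p₁ + b·p₂ ≈ (-0.166, 0.690, 0.704); φ = arcsin(p_z) ≈ 44.76°, λ = atan2(p_y, p_x) ≈ 103.55°.

≈ (45°N, 104°E)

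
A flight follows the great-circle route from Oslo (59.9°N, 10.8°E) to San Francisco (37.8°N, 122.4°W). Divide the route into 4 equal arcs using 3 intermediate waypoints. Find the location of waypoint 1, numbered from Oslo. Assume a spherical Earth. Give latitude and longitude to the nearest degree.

Convert each endpoint to a unit vector on the sphere (x = cos φ cos λ, y = cos φ sin λ, z = sin φ).
The central angle between the endpoints is δ = arccos(p₁·p₂) ≈ 1.309 rad (75.0°).
Interpolate at f = 1/4 with slerp weights a = sin((1−f)δ)/sin δ ≈ 0.861, b = sin(fδ)/sin δ ≈ 0.333.
p = a·p₁ + b·p₂ ≈ (0.283, -0.141, 0.949); φ = arcsin(p_z) ≈ 71.56°, λ = atan2(p_y, p_x) ≈ -26.49°.

≈ (72°N, 26°W)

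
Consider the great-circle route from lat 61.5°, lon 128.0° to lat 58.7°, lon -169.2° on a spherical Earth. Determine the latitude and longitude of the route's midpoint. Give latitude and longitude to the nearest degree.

≈ lat 64°, lon 161°

Convert each endpoint to a unit vector on the sphere (x = cos φ cos λ, y = cos φ sin λ, z = sin φ).
The central angle between the endpoints is δ = arccos(p₁·p₂) ≈ 0.527 rad (30.2°).
Interpolate at f = 1/2 with slerp weights a = sin((1−f)δ)/sin δ ≈ 0.518, b = sin(fδ)/sin δ ≈ 0.518.
p = a·p₁ + b·p₂ ≈ (-0.416, 0.144, 0.898); φ = arcsin(p_z) ≈ 63.85°, λ = atan2(p_y, p_x) ≈ 160.89°.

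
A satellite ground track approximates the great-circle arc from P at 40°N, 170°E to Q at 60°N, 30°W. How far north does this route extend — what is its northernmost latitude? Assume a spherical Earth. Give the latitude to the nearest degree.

≈ 82°N

The great circle lies in the plane with unit normal n̂ = (p₁ × p₂)/|p₁ × p₂|.
Here n̂_z ≈ +0.134; the vertex latitude is φ_max = arccos|n̂_z| ≈ 82.3°.
Check via Clairaut: cos φ_max = |cos φ₁| · sin C = cos(40.0°)·sin(10.0°) ≈ 0.134, again giving ≈ 82.3°.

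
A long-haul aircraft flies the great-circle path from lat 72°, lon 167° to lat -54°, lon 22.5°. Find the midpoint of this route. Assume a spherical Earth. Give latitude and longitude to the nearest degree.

≈ lat 20°, lon 51°

Convert each endpoint to a unit vector on the sphere (x = cos φ cos λ, y = cos φ sin λ, z = sin φ).
The central angle between the endpoints is δ = arccos(p₁·p₂) ≈ 2.732 rad (156.5°).
Interpolate at f = 1/2 with slerp weights a = sin((1−f)δ)/sin δ ≈ 2.459, b = sin(fδ)/sin δ ≈ 2.459.
p = a·p₁ + b·p₂ ≈ (0.595, 0.724, 0.349); φ = arcsin(p_z) ≈ 20.44°, λ = atan2(p_y, p_x) ≈ 50.59°.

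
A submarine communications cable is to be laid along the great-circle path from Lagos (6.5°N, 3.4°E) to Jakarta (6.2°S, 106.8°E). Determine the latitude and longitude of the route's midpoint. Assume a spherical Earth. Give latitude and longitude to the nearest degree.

≈ (0°N, 55°E)

The haversine formula gives a central angle δ ≈ 1.814 rad (104.0°) between the endpoints.
Interpolate at f = 1/2 with slerp weights a = sin((1−f)δ)/sin δ ≈ 0.812, b = sin(fδ)/sin δ ≈ 0.812.
p = a·p₁ + b·p₂ ≈ (0.572, 0.820, 0.004); φ = arcsin(p_z) ≈ 0.24°, λ = atan2(p_y, p_x) ≈ 55.12°.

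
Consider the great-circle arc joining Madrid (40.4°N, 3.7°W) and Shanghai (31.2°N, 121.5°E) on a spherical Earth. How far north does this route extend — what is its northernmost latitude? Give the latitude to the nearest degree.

≈ 58°N

The great circle lies in the plane with unit normal n̂ = (p₁ × p₂)/|p₁ × p₂|.
Here n̂_z ≈ +0.533; the vertex latitude is φ_max = arccos|n̂_z| ≈ 57.8°.
Check via Clairaut: cos φ_max = |cos φ₁| · sin C = cos(40.4°)·sin(44.4°) ≈ 0.533, again giving ≈ 57.8°.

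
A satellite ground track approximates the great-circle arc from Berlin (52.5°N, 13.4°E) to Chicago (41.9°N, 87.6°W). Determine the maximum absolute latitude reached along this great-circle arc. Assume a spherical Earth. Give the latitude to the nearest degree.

≈ 60°N

The great circle lies in the plane with unit normal n̂ = (p₁ × p₂)/|p₁ × p₂|.
Here n̂_z ≈ -0.496; the vertex latitude is φ_max = arccos|n̂_z| ≈ 60.2°.
Check via Clairaut: cos φ_max = |cos φ₁| · sin C = cos(52.5°)·sin(54.6°) ≈ 0.496, again giving ≈ 60.2°.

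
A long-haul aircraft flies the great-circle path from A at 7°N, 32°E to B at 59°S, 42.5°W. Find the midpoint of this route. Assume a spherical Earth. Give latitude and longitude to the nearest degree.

Convert each endpoint to a unit vector on the sphere (x = cos φ cos λ, y = cos φ sin λ, z = sin φ).
The central angle between the endpoints is δ = arccos(p₁·p₂) ≈ 1.539 rad (88.2°).
Interpolate at f = 1/2 with slerp weights a = sin((1−f)δ)/sin δ ≈ 0.696, b = sin(fδ)/sin δ ≈ 0.696.
p = a·p₁ + b·p₂ ≈ (0.850, 0.124, -0.512); φ = arcsin(p_z) ≈ -30.78°, λ = atan2(p_y, p_x) ≈ 8.29°.

≈ 31°S, 8°E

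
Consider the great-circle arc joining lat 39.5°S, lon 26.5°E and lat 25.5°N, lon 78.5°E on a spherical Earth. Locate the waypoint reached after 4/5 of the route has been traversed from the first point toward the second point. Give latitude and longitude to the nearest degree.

The haversine formula gives a central angle δ ≈ 1.415 rad (81.1°) between the endpoints.
Interpolate at f = 4/5 with slerp weights a = sin((1−f)δ)/sin δ ≈ 0.283, b = sin(fδ)/sin δ ≈ 0.916.
p = a·p₁ + b·p₂ ≈ (0.360, 0.908, 0.215); φ = arcsin(p_z) ≈ 12.40°, λ = atan2(p_y, p_x) ≈ 68.36°.

≈ lat 12°N, lon 68°E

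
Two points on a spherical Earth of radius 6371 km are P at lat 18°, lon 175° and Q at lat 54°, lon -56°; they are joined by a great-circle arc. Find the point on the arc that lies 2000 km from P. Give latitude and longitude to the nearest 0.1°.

≈ lat 33.7°, lon -175.2°

Write both endpoints as unit vectors p₁, p₂ with components (cos φ cos λ, cos φ sin λ, sin φ).
The central angle between the endpoints is δ = arccos(p₁·p₂) ≈ 1.673 rad (95.8°). The total great-circle distance is δ·R ≈ 1.673 × 6371 ≈ 10657 km, so the target fraction is f = 2000/10657 ≈ 0.188.
Interpolate at f ≈ 0.188 with slerp weights a = sin((1−f)δ)/sin δ ≈ 0.983, b = sin(fδ)/sin δ ≈ 0.310.
p = a·p₁ + b·p₂ ≈ (-0.829, -0.070, 0.555); φ = arcsin(p_z) ≈ 33.70°, λ = atan2(p_y, p_x) ≈ -175.19°.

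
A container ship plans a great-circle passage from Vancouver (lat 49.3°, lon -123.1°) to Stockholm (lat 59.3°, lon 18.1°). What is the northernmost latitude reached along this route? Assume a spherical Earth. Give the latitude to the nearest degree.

The great circle lies in the plane with unit normal n̂ = (p₁ × p₂)/|p₁ × p₂|.
Here n̂_z ≈ +0.227; the vertex latitude is φ_max = arccos|n̂_z| ≈ 76.9°.
Check via Clairaut: cos φ_max = |cos φ₁| · sin C = cos(49.3°)·sin(20.4°) ≈ 0.227, again giving ≈ 76.9°.

≈ 77°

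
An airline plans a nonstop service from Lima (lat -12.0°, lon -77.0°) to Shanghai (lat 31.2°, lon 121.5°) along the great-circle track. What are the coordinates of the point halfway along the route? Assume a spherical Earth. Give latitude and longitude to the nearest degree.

≈ lat 44°, lon -135°

Write both endpoints as unit vectors p₁, p₂ with components (cos φ cos λ, cos φ sin λ, sin φ).
The central angle between the endpoints is δ = arccos(p₁·p₂) ≈ 2.693 rad (154.3°).
Interpolate at f = 1/2 with slerp weights a = sin((1−f)δ)/sin δ ≈ 2.249, b = sin(fδ)/sin δ ≈ 2.249.
p = a·p₁ + b·p₂ ≈ (-0.510, -0.503, 0.697); φ = arcsin(p_z) ≈ 44.22°, λ = atan2(p_y, p_x) ≈ -135.40°.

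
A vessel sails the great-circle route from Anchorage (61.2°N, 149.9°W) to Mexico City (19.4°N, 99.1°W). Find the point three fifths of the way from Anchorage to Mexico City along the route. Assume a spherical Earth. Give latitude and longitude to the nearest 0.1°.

≈ 38.4°N, 111.7°W

From cos δ = sin φ₁ sin φ₂ + cos φ₁ cos φ₂ cos Δλ, the central angle is δ ≈ 0.954 rad (54.7°).
Interpolate at f = 3/5 with slerp weights a = sin((1−f)δ)/sin δ ≈ 0.457, b = sin(fδ)/sin δ ≈ 0.664.
p = a·p₁ + b·p₂ ≈ (-0.289, -0.729, 0.621); φ = arcsin(p_z) ≈ 38.36°, λ = atan2(p_y, p_x) ≈ -111.66°.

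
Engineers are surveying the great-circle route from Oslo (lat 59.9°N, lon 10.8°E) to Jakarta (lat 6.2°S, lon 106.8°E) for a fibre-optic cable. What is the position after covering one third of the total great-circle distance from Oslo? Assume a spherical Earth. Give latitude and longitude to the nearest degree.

≈ lat 47°N, lon 64°E

From cos δ = sin φ₁ sin φ₂ + cos φ₁ cos φ₂ cos Δλ, the central angle is δ ≈ 1.717 rad (98.4°).
Interpolate at f = 1/3 with slerp weights a = sin((1−f)δ)/sin δ ≈ 0.920, b = sin(fδ)/sin δ ≈ 0.547.
p = a·p₁ + b·p₂ ≈ (0.296, 0.607, 0.737); φ = arcsin(p_z) ≈ 47.49°, λ = atan2(p_y, p_x) ≈ 64.01°.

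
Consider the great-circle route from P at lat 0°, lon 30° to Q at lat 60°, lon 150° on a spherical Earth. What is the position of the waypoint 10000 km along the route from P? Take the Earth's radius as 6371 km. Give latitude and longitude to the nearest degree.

The haversine formula gives a central angle δ ≈ 1.823 rad (104.5°) between the endpoints. The total great-circle distance is δ·R ≈ 1.823 × 6371 ≈ 11617 km, so the target fraction is f = 10000/11617 ≈ 0.861.
Interpolate at f ≈ 0.861 with slerp weights a = sin((1−f)δ)/sin δ ≈ 0.259, b = sin(fδ)/sin δ ≈ 1.033.
p = a·p₁ + b·p₂ ≈ (-0.223, 0.388, 0.894); φ = arcsin(p_z) ≈ 63.43°, λ = atan2(p_y, p_x) ≈ 119.85°.

≈ lat 63°, lon 120°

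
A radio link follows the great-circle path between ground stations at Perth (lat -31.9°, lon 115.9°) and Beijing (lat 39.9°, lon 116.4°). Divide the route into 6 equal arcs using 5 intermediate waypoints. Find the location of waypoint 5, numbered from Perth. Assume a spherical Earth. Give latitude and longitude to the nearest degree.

≈ lat 28°, lon 116°

Convert each endpoint to a unit vector on the sphere (x = cos φ cos λ, y = cos φ sin λ, z = sin φ).
The central angle between the endpoints is δ = arccos(p₁·p₂) ≈ 1.253 rad (71.8°).
Interpolate at f = 5/6 with slerp weights a = sin((1−f)δ)/sin δ ≈ 0.218, b = sin(fδ)/sin δ ≈ 0.910.
p = a·p₁ + b·p₂ ≈ (-0.391, 0.792, 0.468); φ = arcsin(p_z) ≈ 27.93°, λ = atan2(p_y, p_x) ≈ 116.30°.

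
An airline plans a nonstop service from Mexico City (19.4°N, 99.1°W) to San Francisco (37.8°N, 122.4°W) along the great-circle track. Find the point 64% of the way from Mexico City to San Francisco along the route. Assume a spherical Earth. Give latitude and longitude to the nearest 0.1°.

Write both endpoints as unit vectors p₁, p₂ with components (cos φ cos λ, cos φ sin λ, sin φ).
The central angle between the endpoints is δ = arccos(p₁·p₂) ≈ 0.478 rad (27.4°).
Interpolate at f = 0.64 with slerp weights a = sin((1−f)δ)/sin δ ≈ 0.372, b = sin(fδ)/sin δ ≈ 0.655.
p = a·p₁ + b·p₂ ≈ (-0.333, -0.783, 0.525); φ = arcsin(p_z) ≈ 31.66°, λ = atan2(p_y, p_x) ≈ -113.01°.

≈ 31.7°N, 113.0°W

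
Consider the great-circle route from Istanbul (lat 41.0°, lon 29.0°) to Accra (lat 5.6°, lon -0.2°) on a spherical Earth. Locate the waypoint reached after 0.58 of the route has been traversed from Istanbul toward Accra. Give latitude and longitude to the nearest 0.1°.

≈ lat 21.1°, lon 10.2°

Convert each endpoint to a unit vector on the sphere (x = cos φ cos λ, y = cos φ sin λ, z = sin φ).
The central angle between the endpoints is δ = arccos(p₁·p₂) ≈ 0.767 rad (44.0°).
Interpolate at f = 0.58 with slerp weights a = sin((1−f)δ)/sin δ ≈ 0.456, b = sin(fδ)/sin δ ≈ 0.620.
p = a·p₁ + b·p₂ ≈ (0.918, 0.165, 0.360); φ = arcsin(p_z) ≈ 21.09°, λ = atan2(p_y, p_x) ≈ 10.17°.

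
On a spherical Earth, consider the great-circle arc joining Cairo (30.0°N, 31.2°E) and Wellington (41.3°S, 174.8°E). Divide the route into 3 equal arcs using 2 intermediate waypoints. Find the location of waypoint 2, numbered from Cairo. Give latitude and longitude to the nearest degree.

≈ (31°S, 113°E)

The haversine formula gives a central angle δ ≈ 2.594 rad (148.6°) between the endpoints.
Interpolate at f = 2/3 with slerp weights a = sin((1−f)δ)/sin δ ≈ 1.461, b = sin(fδ)/sin δ ≈ 1.896.
p = a·p₁ + b·p₂ ≈ (-0.336, 0.784, -0.521); φ = arcsin(p_z) ≈ -31.40°, λ = atan2(p_y, p_x) ≈ 113.21°.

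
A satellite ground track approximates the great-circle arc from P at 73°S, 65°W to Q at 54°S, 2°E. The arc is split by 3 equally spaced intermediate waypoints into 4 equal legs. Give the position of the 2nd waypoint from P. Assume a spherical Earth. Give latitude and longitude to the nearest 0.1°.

The haversine formula gives a central angle δ ≈ 0.572 rad (32.8°) between the endpoints.
Interpolate at f = 2/4 with slerp weights a = sin((1−f)δ)/sin δ ≈ 0.521, b = sin(fδ)/sin δ ≈ 0.521.
p = a·p₁ + b·p₂ ≈ (0.371, -0.127, -0.920); φ = arcsin(p_z) ≈ -66.93°, λ = atan2(p_y, p_x) ≈ -18.97°.

≈ 66.9°S, 19.0°W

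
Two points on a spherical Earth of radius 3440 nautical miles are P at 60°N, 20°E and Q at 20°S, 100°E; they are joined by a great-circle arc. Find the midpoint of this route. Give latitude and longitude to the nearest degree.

Write both endpoints as unit vectors p₁, p₂ with components (cos φ cos λ, cos φ sin λ, sin φ).
The central angle between the endpoints is δ = arccos(p₁·p₂) ≈ 1.787 rad (102.4°).
Interpolate at f = 1/2 with slerp weights a = sin((1−f)δ)/sin δ ≈ 0.798, b = sin(fδ)/sin δ ≈ 0.798.
p = a·p₁ + b·p₂ ≈ (0.245, 0.875, 0.418); φ = arcsin(p_z) ≈ 24.71°, λ = atan2(p_y, p_x) ≈ 74.37°.

≈ 25°N, 74°E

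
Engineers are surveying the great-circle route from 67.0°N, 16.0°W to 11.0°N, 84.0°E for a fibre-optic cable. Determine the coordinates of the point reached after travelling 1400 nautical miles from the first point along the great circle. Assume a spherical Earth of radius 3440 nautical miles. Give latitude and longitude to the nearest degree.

Write both endpoints as unit vectors p₁, p₂ with components (cos φ cos λ, cos φ sin λ, sin φ).
The central angle between the endpoints is δ = arccos(p₁·p₂) ≈ 1.462 rad (83.7°). The total great-circle distance is δ·R ≈ 1.462 × 3440 ≈ 5028 nmi, so the target fraction is f = 1400/5028 ≈ 0.278.
Interpolate at f ≈ 0.278 with slerp weights a = sin((1−f)δ)/sin δ ≈ 0.875, b = sin(fδ)/sin δ ≈ 0.398.
p = a·p₁ + b·p₂ ≈ (0.369, 0.295, 0.881); φ = arcsin(p_z) ≈ 61.80°, λ = atan2(p_y, p_x) ≈ 38.56°.

≈ 62°N, 39°E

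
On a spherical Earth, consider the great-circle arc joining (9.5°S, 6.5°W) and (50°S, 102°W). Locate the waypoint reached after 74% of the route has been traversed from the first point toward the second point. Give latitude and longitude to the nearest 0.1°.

Write both endpoints as unit vectors p₁, p₂ with components (cos φ cos λ, cos φ sin λ, sin φ).
The central angle between the endpoints is δ = arccos(p₁·p₂) ≈ 1.505 rad (86.2°).
Interpolate at f = 0.74 with slerp weights a = sin((1−f)δ)/sin δ ≈ 0.382, b = sin(fδ)/sin δ ≈ 0.899.
p = a·p₁ + b·p₂ ≈ (0.254, -0.608, -0.752); φ = arcsin(p_z) ≈ -48.76°, λ = atan2(p_y, p_x) ≈ -67.30°.

≈ (48.8°S, 67.3°W)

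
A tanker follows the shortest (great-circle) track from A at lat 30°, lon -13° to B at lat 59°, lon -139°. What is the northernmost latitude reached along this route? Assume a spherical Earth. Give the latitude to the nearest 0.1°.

≈ 68.5°

The great circle lies in the plane with unit normal n̂ = (p₁ × p₂)/|p₁ × p₂|.
Here n̂_z ≈ -0.366; the vertex latitude is φ_max = arccos|n̂_z| ≈ 68.5°.
Check via Clairaut: cos φ_max = |cos φ₁| · sin C = cos(30.0°)·sin(25.0°) ≈ 0.366, again giving ≈ 68.5°.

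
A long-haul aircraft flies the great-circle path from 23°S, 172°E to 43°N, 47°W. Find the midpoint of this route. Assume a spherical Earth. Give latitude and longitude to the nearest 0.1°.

≈ 26.7°N, 135.4°W

Write both endpoints as unit vectors p₁, p₂ with components (cos φ cos λ, cos φ sin λ, sin φ).
The central angle between the endpoints is δ = arccos(p₁·p₂) ≈ 2.481 rad (142.2°).
Interpolate at f = 1/2 with slerp weights a = sin((1−f)δ)/sin δ ≈ 1.542, b = sin(fδ)/sin δ ≈ 1.542.
p = a·p₁ + b·p₂ ≈ (-0.636, -0.627, 0.449); φ = arcsin(p_z) ≈ 26.68°, λ = atan2(p_y, p_x) ≈ -135.42°.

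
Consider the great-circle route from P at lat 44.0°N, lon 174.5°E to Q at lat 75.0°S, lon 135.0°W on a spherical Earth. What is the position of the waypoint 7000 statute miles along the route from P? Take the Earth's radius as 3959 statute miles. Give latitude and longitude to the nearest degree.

≈ lat 55°S, lon 161°W

From cos δ = sin φ₁ sin φ₂ + cos φ₁ cos φ₂ cos Δλ, the central angle is δ ≈ 2.156 rad (123.5°). The total great-circle distance is δ·R ≈ 2.156 × 3959 ≈ 8537 mi, so the target fraction is f = 7000/8537 ≈ 0.820.
Interpolate at f ≈ 0.820 with slerp weights a = sin((1−f)δ)/sin δ ≈ 0.454, b = sin(fδ)/sin δ ≈ 1.177.
p = a·p₁ + b·p₂ ≈ (-0.540, -0.184, -0.821); φ = arcsin(p_z) ≈ -55.19°, λ = atan2(p_y, p_x) ≈ -161.20°.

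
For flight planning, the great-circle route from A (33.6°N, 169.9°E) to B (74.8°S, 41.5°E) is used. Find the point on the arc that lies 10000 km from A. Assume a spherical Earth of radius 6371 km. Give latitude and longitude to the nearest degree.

≈ (53°S, 142°E)

Convert each endpoint to a unit vector on the sphere (x = cos φ cos λ, y = cos φ sin λ, z = sin φ).
The central angle between the endpoints is δ = arccos(p₁·p₂) ≈ 2.305 rad (132.0°). The total great-circle distance is δ·R ≈ 2.305 × 6371 ≈ 14682 km, so the target fraction is f = 10000/14682 ≈ 0.681.
Interpolate at f ≈ 0.681 with slerp weights a = sin((1−f)δ)/sin δ ≈ 0.903, b = sin(fδ)/sin δ ≈ 1.347.
p = a·p₁ + b·p₂ ≈ (-0.476, 0.366, -0.800); φ = arcsin(p_z) ≈ -53.11°, λ = atan2(p_y, p_x) ≈ 142.46°.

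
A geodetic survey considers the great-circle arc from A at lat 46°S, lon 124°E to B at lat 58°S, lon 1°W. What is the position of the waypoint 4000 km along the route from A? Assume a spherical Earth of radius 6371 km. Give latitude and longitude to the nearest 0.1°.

≈ lat 70.3°S, lon 68.3°E

The haversine formula gives a central angle δ ≈ 1.160 rad (66.5°) between the endpoints. The total great-circle distance is δ·R ≈ 1.160 × 6371 ≈ 7393 km, so the target fraction is f = 4000/7393 ≈ 0.541.
Interpolate at f ≈ 0.541 with slerp weights a = sin((1−f)δ)/sin δ ≈ 0.554, b = sin(fδ)/sin δ ≈ 0.641.
p = a·p₁ + b·p₂ ≈ (0.124, 0.313, -0.942); φ = arcsin(p_z) ≈ -70.32°, λ = atan2(p_y, p_x) ≈ 68.34°.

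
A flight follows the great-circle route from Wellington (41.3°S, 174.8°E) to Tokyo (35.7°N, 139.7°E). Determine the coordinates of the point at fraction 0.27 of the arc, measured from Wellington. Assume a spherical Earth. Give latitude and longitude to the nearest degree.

≈ (21°S, 164°E)

Convert each endpoint to a unit vector on the sphere (x = cos φ cos λ, y = cos φ sin λ, z = sin φ).
The central angle between the endpoints is δ = arccos(p₁·p₂) ≈ 1.457 rad (83.5°).
Interpolate at f = 0.27 with slerp weights a = sin((1−f)δ)/sin δ ≈ 0.880, b = sin(fδ)/sin δ ≈ 0.386.
p = a·p₁ + b·p₂ ≈ (-0.897, 0.262, -0.356); φ = arcsin(p_z) ≈ -20.82°, λ = atan2(p_y, p_x) ≈ 163.69°.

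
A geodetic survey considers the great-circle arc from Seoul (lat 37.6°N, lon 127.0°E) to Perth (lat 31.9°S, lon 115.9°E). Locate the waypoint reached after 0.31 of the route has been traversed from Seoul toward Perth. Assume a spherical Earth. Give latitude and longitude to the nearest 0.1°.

The haversine formula gives a central angle δ ≈ 1.226 rad (70.3°) between the endpoints.
Interpolate at f = 0.31 with slerp weights a = sin((1−f)δ)/sin δ ≈ 0.795, b = sin(fδ)/sin δ ≈ 0.394.
p = a·p₁ + b·p₂ ≈ (-0.525, 0.804, 0.277); φ = arcsin(p_z) ≈ 16.08°, λ = atan2(p_y, p_x) ≈ 123.15°.

≈ lat 16.1°N, lon 123.2°E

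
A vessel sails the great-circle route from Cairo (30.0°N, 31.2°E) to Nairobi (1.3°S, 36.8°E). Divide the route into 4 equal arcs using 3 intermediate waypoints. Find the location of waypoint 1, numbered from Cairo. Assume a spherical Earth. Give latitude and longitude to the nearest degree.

≈ 22°N, 33°E

From cos δ = sin φ₁ sin φ₂ + cos φ₁ cos φ₂ cos Δλ, the central angle is δ ≈ 0.554 rad (31.8°).
Interpolate at f = 1/4 with slerp weights a = sin((1−f)δ)/sin δ ≈ 0.767, b = sin(fδ)/sin δ ≈ 0.262.
p = a·p₁ + b·p₂ ≈ (0.778, 0.501, 0.378); φ = arcsin(p_z) ≈ 22.19°, λ = atan2(p_y, p_x) ≈ 32.78°.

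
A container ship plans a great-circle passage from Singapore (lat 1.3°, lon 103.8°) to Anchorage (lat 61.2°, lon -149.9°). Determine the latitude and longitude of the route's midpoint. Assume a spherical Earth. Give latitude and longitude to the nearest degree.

Write both endpoints as unit vectors p₁, p₂ with components (cos φ cos λ, cos φ sin λ, sin φ).
The central angle between the endpoints is δ = arccos(p₁·p₂) ≈ 1.686 rad (96.6°).
Interpolate at f = 1/2 with slerp weights a = sin((1−f)δ)/sin δ ≈ 0.752, b = sin(fδ)/sin δ ≈ 0.752.
p = a·p₁ + b·p₂ ≈ (-0.493, 0.548, 0.676); φ = arcsin(p_z) ≈ 42.52°, λ = atan2(p_y, p_x) ≈ 131.94°.

≈ lat 43°, lon 132°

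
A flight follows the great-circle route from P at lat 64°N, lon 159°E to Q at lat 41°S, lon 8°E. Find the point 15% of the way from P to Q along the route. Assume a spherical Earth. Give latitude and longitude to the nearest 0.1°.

From cos δ = sin φ₁ sin φ₂ + cos φ₁ cos φ₂ cos Δλ, the central angle is δ ≈ 2.645 rad (151.5°).
Interpolate at f = 0.15 with slerp weights a = sin((1−f)δ)/sin δ ≈ 1.635, b = sin(fδ)/sin δ ≈ 0.810.
p = a·p₁ + b·p₂ ≈ (-0.063, 0.342, 0.938); φ = arcsin(p_z) ≈ 69.65°, λ = atan2(p_y, p_x) ≈ 100.50°.

≈ lat 69.7°N, lon 100.5°E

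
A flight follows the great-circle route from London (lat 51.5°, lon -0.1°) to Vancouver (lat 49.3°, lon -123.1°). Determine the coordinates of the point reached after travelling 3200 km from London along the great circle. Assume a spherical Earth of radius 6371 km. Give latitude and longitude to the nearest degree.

≈ lat 68°, lon -50°

Write both endpoints as unit vectors p₁, p₂ with components (cos φ cos λ, cos φ sin λ, sin φ).
The central angle between the endpoints is δ = arccos(p₁·p₂) ≈ 1.189 rad (68.1°). The total great-circle distance is δ·R ≈ 1.189 × 6371 ≈ 7578 km, so the target fraction is f = 3200/7578 ≈ 0.422.
Interpolate at f ≈ 0.422 with slerp weights a = sin((1−f)δ)/sin δ ≈ 0.683, b = sin(fδ)/sin δ ≈ 0.519.
p = a·p₁ + b·p₂ ≈ (0.241, -0.284, 0.928); φ = arcsin(p_z) ≈ 68.14°, λ = atan2(p_y, p_x) ≈ -49.72°.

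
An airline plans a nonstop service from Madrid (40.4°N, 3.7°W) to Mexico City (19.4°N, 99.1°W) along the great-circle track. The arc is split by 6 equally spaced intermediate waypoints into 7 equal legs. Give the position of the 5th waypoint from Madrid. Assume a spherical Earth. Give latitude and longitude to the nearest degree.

From cos δ = sin φ₁ sin φ₂ + cos φ₁ cos φ₂ cos Δλ, the central angle is δ ≈ 1.423 rad (81.5°).
Interpolate at f = 5/7 with slerp weights a = sin((1−f)δ)/sin δ ≈ 0.400, b = sin(fδ)/sin δ ≈ 0.859.
p = a·p₁ + b·p₂ ≈ (0.176, -0.820, 0.545); φ = arcsin(p_z) ≈ 33.00°, λ = atan2(p_y, p_x) ≈ -77.92°.

≈ (33°N, 78°W)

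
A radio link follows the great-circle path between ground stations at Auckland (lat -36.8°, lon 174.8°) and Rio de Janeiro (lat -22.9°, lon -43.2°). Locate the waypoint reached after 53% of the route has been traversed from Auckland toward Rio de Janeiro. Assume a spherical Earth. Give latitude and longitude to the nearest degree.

≈ lat -59°, lon -97°

Write both endpoints as unit vectors p₁, p₂ with components (cos φ cos λ, cos φ sin λ, sin φ).
The central angle between the endpoints is δ = arccos(p₁·p₂) ≈ 1.926 rad (110.4°).
Interpolate at f = 0.53 with slerp weights a = sin((1−f)δ)/sin δ ≈ 0.839, b = sin(fδ)/sin δ ≈ 0.910.
p = a·p₁ + b·p₂ ≈ (-0.058, -0.513, -0.857); φ = arcsin(p_z) ≈ -58.94°, λ = atan2(p_y, p_x) ≈ -96.50°.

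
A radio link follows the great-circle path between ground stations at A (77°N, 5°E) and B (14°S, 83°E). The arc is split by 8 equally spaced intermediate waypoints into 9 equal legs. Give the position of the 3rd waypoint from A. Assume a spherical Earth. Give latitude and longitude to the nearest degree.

≈ (51°N, 64°E)

Convert each endpoint to a unit vector on the sphere (x = cos φ cos λ, y = cos φ sin λ, z = sin φ).
The central angle between the endpoints is δ = arccos(p₁·p₂) ≈ 1.762 rad (101.0°).
Interpolate at f = 3/9 with slerp weights a = sin((1−f)δ)/sin δ ≈ 0.940, b = sin(fδ)/sin δ ≈ 0.565.
p = a·p₁ + b·p₂ ≈ (0.277, 0.562, 0.779); φ = arcsin(p_z) ≈ 51.18°, λ = atan2(p_y, p_x) ≈ 63.74°.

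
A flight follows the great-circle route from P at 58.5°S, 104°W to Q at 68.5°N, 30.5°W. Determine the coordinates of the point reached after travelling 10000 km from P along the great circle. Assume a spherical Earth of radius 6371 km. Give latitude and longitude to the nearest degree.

Write both endpoints as unit vectors p₁, p₂ with components (cos φ cos λ, cos φ sin λ, sin φ).
The central angle between the endpoints is δ = arccos(p₁·p₂) ≈ 2.402 rad (137.6°). The total great-circle distance is δ·R ≈ 2.402 × 6371 ≈ 15305 km, so the target fraction is f = 10000/15305 ≈ 0.653.
Interpolate at f ≈ 0.653 with slerp weights a = sin((1−f)δ)/sin δ ≈ 1.098, b = sin(fδ)/sin δ ≈ 1.484.
p = a·p₁ + b·p₂ ≈ (0.330, -0.833, 0.445); φ = arcsin(p_z) ≈ 26.41°, λ = atan2(p_y, p_x) ≈ -68.39°.

≈ 26°N, 68°W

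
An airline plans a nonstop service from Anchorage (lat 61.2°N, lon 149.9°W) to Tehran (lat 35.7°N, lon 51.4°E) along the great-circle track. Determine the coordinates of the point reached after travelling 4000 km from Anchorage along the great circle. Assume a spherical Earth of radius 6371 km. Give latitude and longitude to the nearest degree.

From cos δ = sin φ₁ sin φ₂ + cos φ₁ cos φ₂ cos Δλ, the central angle is δ ≈ 1.423 rad (81.6°). The total great-circle distance is δ·R ≈ 1.423 × 6371 ≈ 9068 km, so the target fraction is f = 4000/9068 ≈ 0.441.
Interpolate at f ≈ 0.441 with slerp weights a = sin((1−f)δ)/sin δ ≈ 0.722, b = sin(fδ)/sin δ ≈ 0.594.
p = a·p₁ + b·p₂ ≈ (-0.000, 0.202, 0.979); φ = arcsin(p_z) ≈ 78.32°, λ = atan2(p_y, p_x) ≈ 90.03°.

≈ lat 78°N, lon 90°E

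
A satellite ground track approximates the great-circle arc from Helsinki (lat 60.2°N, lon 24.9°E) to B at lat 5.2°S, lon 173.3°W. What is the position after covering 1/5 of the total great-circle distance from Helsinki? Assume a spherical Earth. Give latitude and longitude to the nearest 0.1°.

≈ lat 78.8°N, lon 78.2°E

From cos δ = sin φ₁ sin φ₂ + cos φ₁ cos φ₂ cos Δλ, the central angle is δ ≈ 2.152 rad (123.3°).
Interpolate at f = 1/5 with slerp weights a = sin((1−f)δ)/sin δ ≈ 1.183, b = sin(fδ)/sin δ ≈ 0.499.
p = a·p₁ + b·p₂ ≈ (0.040, 0.189, 0.981); φ = arcsin(p_z) ≈ 78.84°, λ = atan2(p_y, p_x) ≈ 78.22°.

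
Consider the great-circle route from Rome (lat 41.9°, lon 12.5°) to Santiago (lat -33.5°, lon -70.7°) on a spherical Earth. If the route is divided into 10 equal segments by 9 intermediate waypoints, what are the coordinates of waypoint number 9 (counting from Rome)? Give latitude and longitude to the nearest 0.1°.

Write both endpoints as unit vectors p₁, p₂ with components (cos φ cos λ, cos φ sin λ, sin φ).
The central angle between the endpoints is δ = arccos(p₁·p₂) ≈ 1.870 rad (107.2°).
Interpolate at f = 9/10 with slerp weights a = sin((1−f)δ)/sin δ ≈ 0.195, b = sin(fδ)/sin δ ≈ 1.040.
p = a·p₁ + b·p₂ ≈ (0.428, -0.787, -0.444); φ = arcsin(p_z) ≈ -26.36°, λ = atan2(p_y, p_x) ≈ -61.46°.

≈ lat -26.4°, lon -61.5°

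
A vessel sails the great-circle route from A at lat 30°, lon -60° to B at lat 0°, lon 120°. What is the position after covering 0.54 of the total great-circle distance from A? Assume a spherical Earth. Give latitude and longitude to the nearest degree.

Write both endpoints as unit vectors p₁, p₂ with components (cos φ cos λ, cos φ sin λ, sin φ).
The central angle between the endpoints is δ = arccos(p₁·p₂) ≈ 2.618 rad (150.0°).
Interpolate at f = 0.54 with slerp weights a = sin((1−f)δ)/sin δ ≈ 1.867, b = sin(fδ)/sin δ ≈ 1.975.
p = a·p₁ + b·p₂ ≈ (-0.179, 0.310, 0.934); φ = arcsin(p_z) ≈ 69.00°, λ = atan2(p_y, p_x) ≈ 120.00°.

≈ lat 69°, lon 120°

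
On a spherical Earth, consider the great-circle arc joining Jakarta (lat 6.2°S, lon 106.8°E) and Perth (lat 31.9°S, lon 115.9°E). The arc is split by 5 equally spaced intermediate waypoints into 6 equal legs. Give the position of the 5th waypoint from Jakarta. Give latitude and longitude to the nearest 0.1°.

From cos δ = sin φ₁ sin φ₂ + cos φ₁ cos φ₂ cos Δλ, the central angle is δ ≈ 0.472 rad (27.1°).
Interpolate at f = 5/6 with slerp weights a = sin((1−f)δ)/sin δ ≈ 0.173, b = sin(fδ)/sin δ ≈ 0.843.
p = a·p₁ + b·p₂ ≈ (-0.362, 0.808, -0.464); φ = arcsin(p_z) ≈ -27.65°, λ = atan2(p_y, p_x) ≈ 114.14°.

≈ lat 27.7°S, lon 114.1°E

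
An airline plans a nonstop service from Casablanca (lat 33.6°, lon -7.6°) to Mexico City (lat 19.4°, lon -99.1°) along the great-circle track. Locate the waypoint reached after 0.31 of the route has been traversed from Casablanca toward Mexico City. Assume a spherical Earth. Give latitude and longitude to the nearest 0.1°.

From cos δ = sin φ₁ sin φ₂ + cos φ₁ cos φ₂ cos Δλ, the central angle is δ ≈ 1.407 rad (80.6°).
Interpolate at f = 0.31 with slerp weights a = sin((1−f)δ)/sin δ ≈ 0.837, b = sin(fδ)/sin δ ≈ 0.428.
p = a·p₁ + b·p₂ ≈ (0.627, -0.491, 0.605); φ = arcsin(p_z) ≈ 37.24°, λ = atan2(p_y, p_x) ≈ -38.07°.

≈ lat 37.2°, lon -38.1°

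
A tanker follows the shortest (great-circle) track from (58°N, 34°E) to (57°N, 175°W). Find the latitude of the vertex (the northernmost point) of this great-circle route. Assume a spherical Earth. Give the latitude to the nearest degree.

The great circle lies in the plane with unit normal n̂ = (p₁ × p₂)/|p₁ × p₂|.
Here n̂_z ≈ +0.157; the vertex latitude is φ_max = arccos|n̂_z| ≈ 80.9°.
Check via Clairaut: cos φ_max = |cos φ₁| · sin C = cos(58.0°)·sin(17.3°) ≈ 0.157, again giving ≈ 80.9°.

≈ 81°N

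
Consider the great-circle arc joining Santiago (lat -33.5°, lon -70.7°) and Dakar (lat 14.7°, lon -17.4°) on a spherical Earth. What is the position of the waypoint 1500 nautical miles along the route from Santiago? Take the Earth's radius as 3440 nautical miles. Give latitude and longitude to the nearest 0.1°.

≈ lat -17.5°, lon -49.3°

Write both endpoints as unit vectors p₁, p₂ with components (cos φ cos λ, cos φ sin λ, sin φ).
The central angle between the endpoints is δ = arccos(p₁·p₂) ≈ 1.222 rad (70.0°). The total great-circle distance is δ·R ≈ 1.222 × 3440 ≈ 4203 nmi, so the target fraction is f = 1500/4203 ≈ 0.357.
Interpolate at f ≈ 0.357 with slerp weights a = sin((1−f)δ)/sin δ ≈ 0.753, b = sin(fδ)/sin δ ≈ 0.449.
p = a·p₁ + b·p₂ ≈ (0.622, -0.722, -0.301); φ = arcsin(p_z) ≈ -17.54°, λ = atan2(p_y, p_x) ≈ -49.26°.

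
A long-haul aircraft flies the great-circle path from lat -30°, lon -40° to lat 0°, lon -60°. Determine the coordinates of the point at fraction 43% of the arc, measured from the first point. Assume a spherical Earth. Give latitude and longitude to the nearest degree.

Write both endpoints as unit vectors p₁, p₂ with components (cos φ cos λ, cos φ sin λ, sin φ).
The central angle between the endpoints is δ = arccos(p₁·p₂) ≈ 0.620 rad (35.5°).
Interpolate at f = 0.43 with slerp weights a = sin((1−f)δ)/sin δ ≈ 0.596, b = sin(fδ)/sin δ ≈ 0.453.
p = a·p₁ + b·p₂ ≈ (0.622, -0.724, -0.298); φ = arcsin(p_z) ≈ -17.33°, λ = atan2(p_y, p_x) ≈ -49.35°.

≈ lat -17°, lon -49°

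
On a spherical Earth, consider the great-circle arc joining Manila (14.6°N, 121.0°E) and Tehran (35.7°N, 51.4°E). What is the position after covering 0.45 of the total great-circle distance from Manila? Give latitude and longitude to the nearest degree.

≈ (29°N, 93°E)

The haversine formula gives a central angle δ ≈ 1.136 rad (65.1°) between the endpoints.
Interpolate at f = 0.45 with slerp weights a = sin((1−f)δ)/sin δ ≈ 0.645, b = sin(fδ)/sin δ ≈ 0.539.
p = a·p₁ + b·p₂ ≈ (-0.048, 0.877, 0.477); φ = arcsin(p_z) ≈ 28.51°, λ = atan2(p_y, p_x) ≈ 93.14°.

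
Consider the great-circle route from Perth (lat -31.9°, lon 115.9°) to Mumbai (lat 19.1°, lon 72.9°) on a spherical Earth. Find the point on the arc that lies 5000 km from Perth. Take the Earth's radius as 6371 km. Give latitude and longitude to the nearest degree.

≈ lat 3°, lon 86°

Convert each endpoint to a unit vector on the sphere (x = cos φ cos λ, y = cos φ sin λ, z = sin φ).
The central angle between the endpoints is δ = arccos(p₁·p₂) ≈ 1.144 rad (65.6°). The total great-circle distance is δ·R ≈ 1.144 × 6371 ≈ 7289 km, so the target fraction is f = 5000/7289 ≈ 0.686.
Interpolate at f ≈ 0.686 with slerp weights a = sin((1−f)δ)/sin δ ≈ 0.386, b = sin(fδ)/sin δ ≈ 0.776.
p = a·p₁ + b·p₂ ≈ (0.072, 0.996, 0.050); φ = arcsin(p_z) ≈ 2.86°, λ = atan2(p_y, p_x) ≈ 85.84°.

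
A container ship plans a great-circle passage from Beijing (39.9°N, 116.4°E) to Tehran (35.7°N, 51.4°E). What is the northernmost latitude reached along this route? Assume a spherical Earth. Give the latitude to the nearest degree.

≈ 43°N

The great circle lies in the plane with unit normal n̂ = (p₁ × p₂)/|p₁ × p₂|.
Here n̂_z ≈ -0.733; the vertex latitude is φ_max = arccos|n̂_z| ≈ 42.9°.
Check via Clairaut: cos φ_max = |cos φ₁| · sin C = cos(39.9°)·sin(72.8°) ≈ 0.733, again giving ≈ 42.9°.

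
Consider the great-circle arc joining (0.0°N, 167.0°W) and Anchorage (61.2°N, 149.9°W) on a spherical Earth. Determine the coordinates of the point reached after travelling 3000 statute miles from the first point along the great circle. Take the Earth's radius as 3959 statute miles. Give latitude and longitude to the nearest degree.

Convert each endpoint to a unit vector on the sphere (x = cos φ cos λ, y = cos φ sin λ, z = sin φ).
The central angle between the endpoints is δ = arccos(p₁·p₂) ≈ 1.092 rad (62.6°). The total great-circle distance is δ·R ≈ 1.092 × 3959 ≈ 4324 mi, so the target fraction is f = 3000/4324 ≈ 0.694.
Interpolate at f ≈ 0.694 with slerp weights a = sin((1−f)δ)/sin δ ≈ 0.370, b = sin(fδ)/sin δ ≈ 0.774.
p = a·p₁ + b·p₂ ≈ (-0.683, -0.270, 0.678); φ = arcsin(p_z) ≈ 42.73°, λ = atan2(p_y, p_x) ≈ -158.41°.

≈ (43°N, 158°W)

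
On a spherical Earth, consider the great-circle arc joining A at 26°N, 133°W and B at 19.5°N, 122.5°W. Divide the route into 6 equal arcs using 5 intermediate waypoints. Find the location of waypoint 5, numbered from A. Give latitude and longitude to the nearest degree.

≈ 21°N, 124°W

Convert each endpoint to a unit vector on the sphere (x = cos φ cos λ, y = cos φ sin λ, z = sin φ).
The central angle between the endpoints is δ = arccos(p₁·p₂) ≈ 0.203 rad (11.7°).
Interpolate at f = 5/6 with slerp weights a = sin((1−f)δ)/sin δ ≈ 0.168, b = sin(fδ)/sin δ ≈ 0.835.
p = a·p₁ + b·p₂ ≈ (-0.526, -0.774, 0.352); φ = arcsin(p_z) ≈ 20.63°, λ = atan2(p_y, p_x) ≈ -124.18°.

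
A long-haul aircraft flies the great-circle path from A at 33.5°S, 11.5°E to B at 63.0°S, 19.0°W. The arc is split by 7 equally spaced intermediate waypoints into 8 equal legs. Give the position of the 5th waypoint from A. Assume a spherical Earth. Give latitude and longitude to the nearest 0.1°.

From cos δ = sin φ₁ sin φ₂ + cos φ₁ cos φ₂ cos Δλ, the central angle is δ ≈ 0.613 rad (35.1°).
Interpolate at f = 5/8 with slerp weights a = sin((1−f)δ)/sin δ ≈ 0.396, b = sin(fδ)/sin δ ≈ 0.650.
p = a·p₁ + b·p₂ ≈ (0.603, -0.030, -0.798); φ = arcsin(p_z) ≈ -52.89°, λ = atan2(p_y, p_x) ≈ -2.87°.

≈ 52.9°S, 2.9°W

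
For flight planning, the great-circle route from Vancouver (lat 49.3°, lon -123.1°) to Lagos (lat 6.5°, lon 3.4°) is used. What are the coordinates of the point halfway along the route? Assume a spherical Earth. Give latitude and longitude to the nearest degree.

≈ lat 47°, lon -37°

Convert each endpoint to a unit vector on the sphere (x = cos φ cos λ, y = cos φ sin λ, z = sin φ).
The central angle between the endpoints is δ = arccos(p₁·p₂) ≈ 1.875 rad (107.4°).
Interpolate at f = 1/2 with slerp weights a = sin((1−f)δ)/sin δ ≈ 0.845, b = sin(fδ)/sin δ ≈ 0.845.
p = a·p₁ + b·p₂ ≈ (0.537, -0.412, 0.736); φ = arcsin(p_z) ≈ 47.41°, λ = atan2(p_y, p_x) ≈ -37.47°.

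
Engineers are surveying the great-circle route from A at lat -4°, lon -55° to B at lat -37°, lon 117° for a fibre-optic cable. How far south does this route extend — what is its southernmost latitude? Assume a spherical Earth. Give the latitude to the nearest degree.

≈ -80°

The great circle lies in the plane with unit normal n̂ = (p₁ × p₂)/|p₁ × p₂|.
Here n̂_z ≈ +0.167; the vertex latitude is φ_max = arccos|n̂_z| ≈ 80.4°.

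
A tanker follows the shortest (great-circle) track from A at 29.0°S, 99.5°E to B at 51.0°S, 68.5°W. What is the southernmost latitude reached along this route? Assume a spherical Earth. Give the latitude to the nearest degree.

The great circle lies in the plane with unit normal n̂ = (p₁ × p₂)/|p₁ × p₂|.
Here n̂_z ≈ -0.116; the vertex latitude is φ_max = arccos|n̂_z| ≈ 83.3°.
Check via Clairaut: cos φ_max = |cos φ₁| · sin C = cos(29.0°)·sin(172.4°) ≈ 0.116, again giving ≈ 83.3°.

≈ 83°S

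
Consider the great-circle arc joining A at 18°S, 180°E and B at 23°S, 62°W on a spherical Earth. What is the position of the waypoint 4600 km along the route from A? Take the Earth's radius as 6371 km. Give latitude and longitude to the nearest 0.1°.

≈ 34.3°S, 137.2°W

Convert each endpoint to a unit vector on the sphere (x = cos φ cos λ, y = cos φ sin λ, z = sin φ).
The central angle between the endpoints is δ = arccos(p₁·p₂) ≈ 1.865 rad (106.9°). The total great-circle distance is δ·R ≈ 1.865 × 6371 ≈ 11884 km, so the target fraction is f = 4600/11884 ≈ 0.387.
Interpolate at f ≈ 0.387 with slerp weights a = sin((1−f)δ)/sin δ ≈ 0.951, b = sin(fδ)/sin δ ≈ 0.691.
p = a·p₁ + b·p₂ ≈ (-0.606, -0.561, -0.564); φ = arcsin(p_z) ≈ -34.31°, λ = atan2(p_y, p_x) ≈ -137.19°.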